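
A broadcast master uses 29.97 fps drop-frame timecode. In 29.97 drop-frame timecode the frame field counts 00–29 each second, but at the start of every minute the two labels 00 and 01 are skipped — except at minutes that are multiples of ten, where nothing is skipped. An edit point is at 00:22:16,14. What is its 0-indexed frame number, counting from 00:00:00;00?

40054

As if non-drop at 30 labels/s: (0 × 3600 + 22 × 60 + 16) × 30 + 14 = 40094.
Minute boundaries passed: 22; those not divisible by 10: 22 − 2 = 20; dropped labels = 2 × 20 = 40.
Actual frame index = 40094 − 40 = 40054.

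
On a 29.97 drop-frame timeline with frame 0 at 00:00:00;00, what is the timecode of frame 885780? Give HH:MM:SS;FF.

08:12:35;16

Each 10-minute DF block holds 10 × 60 × 30 − 9 × 2 = 17982 frames. 885780 ÷ 17982 → 49 full blocks, remainder 4662.
Within the partial block the first minute is 1800 frames and each further minute 1798, so 2 further minute boundaries passed. Total skipped labels = 18 × 49 + 2 × 2 = 886.
Non-drop label index = 885780 + 886 = 886666; at 30 labels/s that is 08:12:35:16, i.e. DF 08:12:35;16.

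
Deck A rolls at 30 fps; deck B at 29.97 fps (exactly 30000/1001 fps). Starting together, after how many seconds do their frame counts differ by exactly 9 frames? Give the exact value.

300.3 seconds

The gap grows by |30000/1001 − 30| = 30/1001 frames per second.
Time for a 9-frame gap: 9 ÷ (30/1001) = 300.3 s.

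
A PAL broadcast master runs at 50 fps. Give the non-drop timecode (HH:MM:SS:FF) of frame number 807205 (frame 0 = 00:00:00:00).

807205 ÷ 50 = 16144 full seconds, remainder 5 frames.
16144 s = 4 h 29 min 4 s.
Timecode: 04:29:04:05.

04:29:04:05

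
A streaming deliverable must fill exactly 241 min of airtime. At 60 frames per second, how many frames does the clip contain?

867600 frames

241 min = 14460 s.
Frames = 14460 × 60 = 867600.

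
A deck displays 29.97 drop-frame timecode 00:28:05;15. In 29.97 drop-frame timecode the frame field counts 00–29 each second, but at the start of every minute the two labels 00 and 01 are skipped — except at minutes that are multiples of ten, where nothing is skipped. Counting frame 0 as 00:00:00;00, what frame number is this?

50513

As if non-drop at 30 labels/s: (0 × 3600 + 28 × 60 + 5) × 30 + 15 = 50565.
Minute boundaries passed: 28; those not divisible by 10: 28 − 2 = 26; dropped labels = 2 × 26 = 52.
Actual frame index = 50565 − 52 = 50513.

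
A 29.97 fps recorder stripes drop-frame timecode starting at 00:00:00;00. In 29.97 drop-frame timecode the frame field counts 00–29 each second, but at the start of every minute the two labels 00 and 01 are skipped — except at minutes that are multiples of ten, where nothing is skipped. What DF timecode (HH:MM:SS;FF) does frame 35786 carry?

Ten DF minutes hold 17982 frames, so frame 35786 lies in block 1 (frames 17982–35963) with 17804 frames into that block.
The block's first minute is 1800 frames and the rest 1798 each; 17804 frames reaches minute 9, so 1 × 18 + 9 × 2 = 36 labels have been skipped so far.
Adding those back, label number 35786 + 36 = 35822 at 30 labels/s is 1194 s + 2 f = 0 h 19 min 54 s frame 2, i.e. 00:19:54;02.

00:19:54;02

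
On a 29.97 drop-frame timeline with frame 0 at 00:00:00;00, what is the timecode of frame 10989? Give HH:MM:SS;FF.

Ten DF minutes hold 17982 frames, so frame 10989 lies in block 0 (frames 0–17981) with 10989 frames into that block.
The block's first minute is 1800 frames and the rest 1798 each; 10989 frames reaches minute 6, so 0 × 18 + 6 × 2 = 12 labels have been skipped so far.
Adding those back, label number 10989 + 12 = 11001 at 30 labels/s is 366 s + 21 f = 0 h 6 min 6 s frame 21, i.e. 00:06:06;21.

00:06:06;21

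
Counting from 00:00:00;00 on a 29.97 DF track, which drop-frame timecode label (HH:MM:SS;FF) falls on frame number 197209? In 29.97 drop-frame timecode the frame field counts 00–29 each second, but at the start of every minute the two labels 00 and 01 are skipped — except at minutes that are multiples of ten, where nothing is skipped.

01:49:40;07

Ten DF minutes hold 17982 frames, so frame 197209 lies in block 10 (frames 179820–197801) with 17389 frames into that block.
The block's first minute is 1800 frames and the rest 1798 each; 17389 frames reaches minute 9, so 10 × 18 + 9 × 2 = 198 labels have been skipped so far.
Adding those back, label number 197209 + 198 = 197407 at 30 labels/s is 6580 s + 7 f = 1 h 49 min 40 s frame 7, i.e. 01:49:40;07.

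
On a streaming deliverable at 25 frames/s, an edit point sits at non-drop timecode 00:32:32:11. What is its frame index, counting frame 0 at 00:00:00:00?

frame 48811

Total seconds to the label: (0 × 3600 + 32 × 60 + 32) = 1952.
Frame index = 1952 × 25 + 11 = 48811.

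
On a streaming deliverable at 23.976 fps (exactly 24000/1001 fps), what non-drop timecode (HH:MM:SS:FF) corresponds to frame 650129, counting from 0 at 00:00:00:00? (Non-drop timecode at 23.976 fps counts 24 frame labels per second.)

650129 ÷ 24 = 27088 full seconds, remainder 17 frames.
27088 s = 7 h 31 min 28 s.
Timecode: 07:31:28:17.

07:31:28:17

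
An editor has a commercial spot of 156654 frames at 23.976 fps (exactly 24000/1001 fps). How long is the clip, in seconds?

Running time = 156654 / (24000/1001) = 6533.77725 s.

6533.77725 seconds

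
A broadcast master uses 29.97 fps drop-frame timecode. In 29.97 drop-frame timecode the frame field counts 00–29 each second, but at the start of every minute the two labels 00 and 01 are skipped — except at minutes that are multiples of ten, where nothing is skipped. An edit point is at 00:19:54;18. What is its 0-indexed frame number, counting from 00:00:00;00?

As if non-drop at 30 labels/s: (0 × 3600 + 19 × 60 + 54) × 30 + 18 = 35838.
Minute boundaries passed: 19; those not divisible by 10: 19 − 1 = 18; dropped labels = 2 × 18 = 36.
Actual frame index = 35838 − 36 = 35802.

35802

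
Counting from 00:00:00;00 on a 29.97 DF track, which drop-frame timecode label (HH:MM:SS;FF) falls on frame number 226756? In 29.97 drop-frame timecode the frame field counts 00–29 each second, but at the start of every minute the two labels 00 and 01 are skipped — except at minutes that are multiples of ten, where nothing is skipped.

02:06:06;04

Ten DF minutes hold 17982 frames, so frame 226756 lies in block 12 (frames 215784–233765) with 10972 frames into that block.
The block's first minute is 1800 frames and the rest 1798 each; 10972 frames reaches minute 6, so 12 × 18 + 6 × 2 = 228 labels have been skipped so far.
Adding those back, label number 226756 + 228 = 226984 at 30 labels/s is 7566 s + 4 f = 2 h 6 min 6 s frame 4, i.e. 02:06:06;04.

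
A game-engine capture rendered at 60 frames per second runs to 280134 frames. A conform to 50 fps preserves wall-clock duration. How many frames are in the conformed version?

233445 frames

Target frames = source frames × (target rate / source rate) = 280134 × (50)/(60) = 280134 × 5/6 = 233445.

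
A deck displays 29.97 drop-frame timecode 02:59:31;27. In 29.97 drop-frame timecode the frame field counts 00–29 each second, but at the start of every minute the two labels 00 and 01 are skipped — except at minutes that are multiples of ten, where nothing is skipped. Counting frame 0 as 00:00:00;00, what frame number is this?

322833

As if non-drop at 30 labels/s: (2 × 3600 + 59 × 60 + 31) × 30 + 27 = 323157.
Minute boundaries passed: 179; those not divisible by 10: 179 − 17 = 162; dropped labels = 2 × 162 = 324.
Actual frame index = 323157 − 324 = 322833.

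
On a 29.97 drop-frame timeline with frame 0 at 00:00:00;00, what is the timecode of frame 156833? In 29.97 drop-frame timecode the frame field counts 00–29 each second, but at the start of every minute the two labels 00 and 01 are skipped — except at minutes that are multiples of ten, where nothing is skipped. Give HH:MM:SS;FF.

01:27:13;01

Ten DF minutes hold 17982 frames, so frame 156833 lies in block 8 (frames 143856–161837) with 12977 frames into that block.
The block's first minute is 1800 frames and the rest 1798 each; 12977 frames reaches minute 7, so 8 × 18 + 7 × 2 = 158 labels have been skipped so far.
Adding those back, label number 156833 + 158 = 156991 at 30 labels/s is 5233 s + 1 f = 1 h 27 min 13 s frame 1, i.e. 01:27:13;01.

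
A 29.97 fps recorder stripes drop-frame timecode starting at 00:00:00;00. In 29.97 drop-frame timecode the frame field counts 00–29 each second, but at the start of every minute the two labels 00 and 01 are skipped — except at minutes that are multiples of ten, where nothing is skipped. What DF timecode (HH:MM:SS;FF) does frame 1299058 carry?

Ten DF minutes hold 17982 frames, so frame 1299058 lies in block 72 (frames 1294704–1312685) with 4354 frames into that block.
The block's first minute is 1800 frames and the rest 1798 each; 4354 frames reaches minute 2, so 72 × 18 + 2 × 2 = 1300 labels have been skipped so far.
Adding those back, label number 1299058 + 1300 = 1300358 at 30 labels/s is 43345 s + 8 f = 12 h 2 min 25 s frame 8, i.e. 12:02:25;08.

12:02:25;08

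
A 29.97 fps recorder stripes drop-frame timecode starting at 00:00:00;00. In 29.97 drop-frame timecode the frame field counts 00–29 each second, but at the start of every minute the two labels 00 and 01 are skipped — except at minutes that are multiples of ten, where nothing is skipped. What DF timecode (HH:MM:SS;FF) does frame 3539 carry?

Ten DF minutes hold 17982 frames, so frame 3539 lies in block 0 (frames 0–17981) with 3539 frames into that block.
The block's first minute is 1800 frames and the rest 1798 each; 3539 frames reaches minute 1, so 0 × 18 + 1 × 2 = 2 labels have been skipped so far.
Adding those back, label number 3539 + 2 = 3541 at 30 labels/s is 118 s + 1 f = 0 h 1 min 58 s frame 1, i.e. 00:01:58;01.

00:01:58;01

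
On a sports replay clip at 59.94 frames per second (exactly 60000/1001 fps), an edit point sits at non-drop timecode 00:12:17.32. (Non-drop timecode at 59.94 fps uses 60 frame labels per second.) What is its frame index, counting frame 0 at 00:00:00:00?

Total seconds to the label: (0 × 3600 + 12 × 60 + 17) = 737.
Frame index = 737 × 60 + 32 = 44252.

44252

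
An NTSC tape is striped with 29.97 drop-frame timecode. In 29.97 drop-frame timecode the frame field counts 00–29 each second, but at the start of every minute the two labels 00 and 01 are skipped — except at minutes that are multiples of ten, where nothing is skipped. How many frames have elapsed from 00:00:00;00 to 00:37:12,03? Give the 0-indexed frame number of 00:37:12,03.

As if non-drop at 30 labels/s: (0 × 3600 + 37 × 60 + 12) × 30 + 3 = 66963.
Minute boundaries passed: 37; those not divisible by 10: 37 − 3 = 34; dropped labels = 2 × 34 = 68.
Actual frame index = 66963 − 68 = 66895.

66895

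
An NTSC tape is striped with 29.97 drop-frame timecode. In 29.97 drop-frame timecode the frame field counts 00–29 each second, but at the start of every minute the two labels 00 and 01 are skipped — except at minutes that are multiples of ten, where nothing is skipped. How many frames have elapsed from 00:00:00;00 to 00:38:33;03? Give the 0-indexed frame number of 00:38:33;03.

Complete 10-minute blocks: 3, each 17982 frames → 53946.
Remaining 8 whole minutes in the current block: 1800 + 7 × 1798 = 14386 frames.
Within the current minute: 33 × 30 + 3 − 2 = 991 (labels ;00/;01 skipped at this minute). Total = 53946 + 14386 + 991 = 69323.

69323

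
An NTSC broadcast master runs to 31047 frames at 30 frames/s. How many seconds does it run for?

1034.9 seconds

Running time = 31047 / (30) = 1034.9 s.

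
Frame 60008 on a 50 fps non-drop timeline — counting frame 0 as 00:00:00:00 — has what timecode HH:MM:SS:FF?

00:20:00:08

60008 ÷ 50 = 1200 full seconds, remainder 8 frames.
1200 s = 0 h 20 min 0 s.
Timecode: 00:20:00:08.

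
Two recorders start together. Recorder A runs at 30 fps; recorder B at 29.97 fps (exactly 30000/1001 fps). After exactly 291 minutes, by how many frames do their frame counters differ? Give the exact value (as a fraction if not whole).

523800/1001 frames

291 min = 17460 s.
A emits 30 × 17460 = 523800 frames; B emits 30000/1001 × 17460 = 523800000/1001.
Difference = 523800/1001 frames (≈ 523.2767); B is behind A.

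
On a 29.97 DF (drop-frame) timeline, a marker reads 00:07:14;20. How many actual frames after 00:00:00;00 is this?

Complete 10-minute blocks: 0, each 17982 frames → 0.
Remaining 7 whole minutes in the current block: 1800 + 6 × 1798 = 12588 frames.
Within the current minute: 14 × 30 + 20 − 2 = 438 (labels ;00/;01 skipped at this minute). Total = 0 + 12588 + 438 = 13026.

13026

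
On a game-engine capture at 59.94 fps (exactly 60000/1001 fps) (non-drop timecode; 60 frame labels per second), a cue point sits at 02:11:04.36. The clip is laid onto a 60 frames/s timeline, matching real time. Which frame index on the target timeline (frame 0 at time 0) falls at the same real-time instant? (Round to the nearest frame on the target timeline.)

frame 472348

Source frame index: (2×3600 + 11×60 + 4) × 60 + 36 = 471876.
Real time: 471876 / (60000/1001) = 39362323/5000 s.
Target frame: (39362323/5000) × (60) = 118086969/250 ≈ 472347.876 → 472348.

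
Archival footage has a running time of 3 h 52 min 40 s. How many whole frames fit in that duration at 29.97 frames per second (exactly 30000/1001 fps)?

418381 frames

3 h 52 min 40 s = 13960 s.
Frames = 13960 × 30000/1001 = 418800000/1001 ≈ 418381.6184.
Complete frames: 418381.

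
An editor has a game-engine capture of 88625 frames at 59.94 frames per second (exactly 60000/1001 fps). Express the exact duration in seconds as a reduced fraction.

709709/480 seconds

Running time = 88625 ÷ (60000/1001) = 88625 × 1001/60000 = 709709/480 s.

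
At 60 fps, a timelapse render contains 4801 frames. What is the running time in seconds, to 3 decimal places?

Running time = 4801 × 1/60 = 4801/60 s ≈ 80.017 s.

80.017 seconds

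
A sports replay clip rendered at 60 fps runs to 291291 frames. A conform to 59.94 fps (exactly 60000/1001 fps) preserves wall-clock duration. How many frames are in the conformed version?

Target frames = source frames × (target rate / source rate) = 291291 × (60000/1001)/(60) = 291291 × 1000/1001 = 291000.

291000 frames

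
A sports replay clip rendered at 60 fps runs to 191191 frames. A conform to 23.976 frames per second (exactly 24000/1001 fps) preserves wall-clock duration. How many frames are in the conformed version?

Target frames = source frames × (target rate / source rate) = 191191 × (24000/1001)/(60) = 191191 × 400/1001 = 76400.

76400 frames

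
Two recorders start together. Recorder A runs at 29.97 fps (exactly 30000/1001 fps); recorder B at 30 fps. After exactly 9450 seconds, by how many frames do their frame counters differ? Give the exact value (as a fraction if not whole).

A emits 30000/1001 × 9450 = 40500000/143 frames; B emits 30 × 9450 = 283500.
Difference = 40500/143 frames (≈ 283.2168); B is ahead of A.

40500/143 frames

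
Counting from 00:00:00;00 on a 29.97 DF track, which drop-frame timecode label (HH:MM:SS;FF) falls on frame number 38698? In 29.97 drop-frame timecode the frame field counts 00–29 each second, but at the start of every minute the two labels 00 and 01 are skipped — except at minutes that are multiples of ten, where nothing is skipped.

00:21:31;06

Ten DF minutes hold 17982 frames, so frame 38698 lies in block 2 (frames 35964–53945) with 2734 frames into that block.
The block's first minute is 1800 frames and the rest 1798 each; 2734 frames reaches minute 1, so 2 × 18 + 1 × 2 = 38 labels have been skipped so far.
Adding those back, label number 38698 + 38 = 38736 at 30 labels/s is 1291 s + 6 f = 0 h 21 min 31 s frame 6, i.e. 00:21:31;06.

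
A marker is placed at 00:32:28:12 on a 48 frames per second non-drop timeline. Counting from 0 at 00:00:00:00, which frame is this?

Total seconds to the label: (0 × 3600 + 32 × 60 + 28) = 1948.
Frame index = 1948 × 48 + 12 = 93516.

93516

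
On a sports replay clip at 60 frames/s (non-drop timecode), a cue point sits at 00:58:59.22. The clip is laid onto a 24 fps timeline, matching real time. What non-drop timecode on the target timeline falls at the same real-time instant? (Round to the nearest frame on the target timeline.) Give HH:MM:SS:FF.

00:58:59:09

Source frame index: (0×3600 + 58×60 + 59) × 60 + 22 = 212362.
Real time: 212362 / (60) = 106181/30 s.
Target frame: (106181/30) × (24) = 424724/5 ≈ 84944.800 → 84945.
At 24 labels/s: frame 84945 → 00:58:59:09.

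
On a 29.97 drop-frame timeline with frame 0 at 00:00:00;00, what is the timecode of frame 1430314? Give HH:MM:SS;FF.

Ten DF minutes hold 17982 frames, so frame 1430314 lies in block 79 (frames 1420578–1438559) with 9736 frames into that block.
The block's first minute is 1800 frames and the rest 1798 each; 9736 frames reaches minute 5, so 79 × 18 + 5 × 2 = 1432 labels have been skipped so far.
Adding those back, label number 1430314 + 1432 = 1431746 at 30 labels/s is 47724 s + 26 f = 13 h 15 min 24 s frame 26, i.e. 13:15:24;26.

13:15:24;26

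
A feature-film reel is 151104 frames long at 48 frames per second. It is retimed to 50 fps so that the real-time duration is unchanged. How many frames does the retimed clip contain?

157400 frames

Target frames = source frames × (target rate / source rate) = 151104 × (50)/(48) = 151104 × 25/24 = 157400.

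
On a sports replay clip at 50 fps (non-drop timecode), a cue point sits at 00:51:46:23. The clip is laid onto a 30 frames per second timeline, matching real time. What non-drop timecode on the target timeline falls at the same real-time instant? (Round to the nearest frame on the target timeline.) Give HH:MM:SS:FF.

Source frame index: (0×3600 + 51×60 + 46) × 50 + 23 = 155323.
Real time: 155323 / (50) = 155323/50 s.
Target frame: (155323/50) × (30) = 465969/5 ≈ 93193.800 → 93194.
At 30 labels/s: frame 93194 → 00:51:46:14.

00:51:46:14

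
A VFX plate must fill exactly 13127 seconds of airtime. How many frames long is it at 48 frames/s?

630096 frames

Frames = 13127 × 48 = 630096.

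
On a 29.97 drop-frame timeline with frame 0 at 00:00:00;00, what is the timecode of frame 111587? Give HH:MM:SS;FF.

01:02:03;09

Each 10-minute DF block holds 10 × 60 × 30 − 9 × 2 = 17982 frames. 111587 ÷ 17982 → 6 full blocks, remainder 3695.
Within the partial block the first minute is 1800 frames and each further minute 1798, so 2 further minute boundaries passed. Total skipped labels = 18 × 6 + 2 × 2 = 112.
Non-drop label index = 111587 + 112 = 111699; at 30 labels/s that is 01:02:03:09, i.e. DF 01:02:03;09.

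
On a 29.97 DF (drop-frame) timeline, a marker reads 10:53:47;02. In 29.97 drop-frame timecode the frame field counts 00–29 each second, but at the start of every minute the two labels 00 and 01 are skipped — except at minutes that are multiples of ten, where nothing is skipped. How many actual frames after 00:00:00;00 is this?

Complete 10-minute blocks: 65, each 17982 frames → 1168830.
Remaining 3 whole minutes in the current block: 1800 + 2 × 1798 = 5396 frames.
Within the current minute: 47 × 30 + 2 − 2 = 1410 (labels ;00/;01 skipped at this minute). Total = 1168830 + 5396 + 1410 = 1175636.

1175636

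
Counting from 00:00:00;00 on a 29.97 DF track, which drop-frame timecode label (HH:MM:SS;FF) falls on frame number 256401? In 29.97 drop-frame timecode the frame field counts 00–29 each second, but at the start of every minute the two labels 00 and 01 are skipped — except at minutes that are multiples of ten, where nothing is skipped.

02:22:35;07

Each 10-minute DF block holds 10 × 60 × 30 − 9 × 2 = 17982 frames. 256401 ÷ 17982 → 14 full blocks, remainder 4653.
Within the partial block the first minute is 1800 frames and each further minute 1798, so 2 further minute boundaries passed. Total skipped labels = 18 × 14 + 2 × 2 = 256.
Non-drop label index = 256401 + 256 = 256657; at 30 labels/s that is 02:22:35:07, i.e. DF 02:22:35;07.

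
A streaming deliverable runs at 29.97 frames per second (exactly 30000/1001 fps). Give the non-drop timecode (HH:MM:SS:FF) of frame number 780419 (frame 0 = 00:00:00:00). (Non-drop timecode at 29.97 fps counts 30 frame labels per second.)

780419 ÷ 30 = 26013 full seconds, remainder 29 frames.
26013 s = 7 h 13 min 33 s.
Timecode: 07:13:33:29.

07:13:33:29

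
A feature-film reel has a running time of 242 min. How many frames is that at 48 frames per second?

696960 frames

242 min = 14520 s.
Frames = 14520 × 48 = 696960.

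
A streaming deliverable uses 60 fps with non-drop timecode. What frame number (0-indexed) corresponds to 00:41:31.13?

frame 149473

Total seconds to the label: (0 × 3600 + 41 × 60 + 31) = 2491.
Frame index = 2491 × 60 + 13 = 149473.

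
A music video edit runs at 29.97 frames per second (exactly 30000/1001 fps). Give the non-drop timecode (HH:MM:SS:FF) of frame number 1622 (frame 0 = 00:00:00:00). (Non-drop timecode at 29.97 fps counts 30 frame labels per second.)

00:00:54:02

1622 ÷ 30 = 54 full seconds, remainder 2 frames.
54 s = 0 h 0 min 54 s.
Timecode: 00:00:54:02.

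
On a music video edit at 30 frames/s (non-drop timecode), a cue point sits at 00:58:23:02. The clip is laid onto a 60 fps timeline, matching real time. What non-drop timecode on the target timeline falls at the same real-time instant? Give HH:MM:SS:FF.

Source frame index: (0×3600 + 58×60 + 23) × 30 + 2 = 105092.
Real time: 105092 / (30) = 52546/15 s.
Target frame: (52546/15) × (60) = 210184.
At 60 labels/s: frame 210184 → 00:58:23:04.

00:58:23:04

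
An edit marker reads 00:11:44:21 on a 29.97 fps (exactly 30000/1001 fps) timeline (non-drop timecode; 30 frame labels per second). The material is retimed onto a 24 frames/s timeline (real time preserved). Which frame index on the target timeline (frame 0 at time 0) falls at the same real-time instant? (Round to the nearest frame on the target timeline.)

frame 16930

Source frame index: (0×3600 + 11×60 + 44) × 30 + 21 = 21141.
Real time: 21141 / (30000/1001) = 7054047/10000 s.
Target frame: (7054047/10000) × (24) = 21162141/1250 ≈ 16929.713 → 16930.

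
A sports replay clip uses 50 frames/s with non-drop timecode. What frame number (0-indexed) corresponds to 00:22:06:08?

Total seconds to the label: (0 × 3600 + 22 × 60 + 6) = 1326.
Frame index = 1326 × 50 + 8 = 66308.

frame 66308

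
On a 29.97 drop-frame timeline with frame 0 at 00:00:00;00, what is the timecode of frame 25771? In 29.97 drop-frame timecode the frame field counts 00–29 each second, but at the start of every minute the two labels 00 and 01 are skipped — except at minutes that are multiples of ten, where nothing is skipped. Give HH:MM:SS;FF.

00:14:19;27

Each 10-minute DF block holds 10 × 60 × 30 − 9 × 2 = 17982 frames. 25771 ÷ 17982 → 1 full block, remainder 7789.
Within the partial block the first minute is 1800 frames and each further minute 1798, so 4 further minute boundaries passed. Total skipped labels = 18 × 1 + 2 × 4 = 26.
Non-drop label index = 25771 + 26 = 25797; at 30 labels/s that is 00:14:19:27, i.e. DF 00:14:19;27.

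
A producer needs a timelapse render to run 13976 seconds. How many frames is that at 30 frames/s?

Frames = 13976 × 30 = 419280.

419280 frames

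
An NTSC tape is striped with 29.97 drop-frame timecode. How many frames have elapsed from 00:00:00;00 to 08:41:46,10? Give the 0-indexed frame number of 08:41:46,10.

Complete 10-minute blocks: 52, each 17982 frames → 935064.
Remaining 1 whole minute in the current block: 1800 + 0 × 1798 = 1800 frames.
Within the current minute: 46 × 30 + 10 − 2 = 1388 (labels ;00/;01 skipped at this minute). Total = 935064 + 1800 + 1388 = 938252.

938252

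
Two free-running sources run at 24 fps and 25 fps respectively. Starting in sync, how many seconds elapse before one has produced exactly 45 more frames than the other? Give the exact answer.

The gap grows by |25 − 24| = 1 frame per second.
Time for a 45-frame gap: 45 ÷ (1) = 45 s.

45 seconds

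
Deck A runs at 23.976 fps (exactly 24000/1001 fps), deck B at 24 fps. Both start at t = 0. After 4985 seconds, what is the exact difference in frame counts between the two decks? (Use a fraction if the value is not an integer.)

A emits 24000/1001 × 4985 = 119640000/1001 frames; B emits 24 × 4985 = 119640.
Difference = 119640/1001 frames (≈ 119.5205); B is ahead of A.

119640/1001 frames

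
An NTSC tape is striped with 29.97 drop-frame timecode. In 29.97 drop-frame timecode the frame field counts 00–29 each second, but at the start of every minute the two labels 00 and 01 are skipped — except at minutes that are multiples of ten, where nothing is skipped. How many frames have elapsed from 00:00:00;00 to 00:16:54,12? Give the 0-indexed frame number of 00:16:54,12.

Complete 10-minute blocks: 1, each 17982 frames → 17982.
Remaining 6 whole minutes in the current block: 1800 + 5 × 1798 = 10790 frames.
Within the current minute: 54 × 30 + 12 − 2 = 1630 (labels ;00/;01 skipped at this minute). Total = 17982 + 10790 + 1630 = 30402.

30402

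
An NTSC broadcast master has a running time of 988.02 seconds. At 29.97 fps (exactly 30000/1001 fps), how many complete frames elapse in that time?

Frames = 988.02 × 30000/1001 = 2694600/91 ≈ 29610.9890.
Complete frames: 29610.

29610 frames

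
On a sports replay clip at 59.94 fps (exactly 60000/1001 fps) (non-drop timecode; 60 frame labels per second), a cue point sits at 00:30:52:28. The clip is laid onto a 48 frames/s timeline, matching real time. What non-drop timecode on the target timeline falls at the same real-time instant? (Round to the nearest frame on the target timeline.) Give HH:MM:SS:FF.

00:30:54:15

Source frame index: (0×3600 + 30×60 + 52) × 60 + 28 = 111148.
Real time: 111148 / (60000/1001) = 27814787/15000 s.
Target frame: (27814787/15000) × (48) = 55629574/625 ≈ 89007.318 → 89007.
At 48 labels/s: frame 89007 → 00:30:54:15.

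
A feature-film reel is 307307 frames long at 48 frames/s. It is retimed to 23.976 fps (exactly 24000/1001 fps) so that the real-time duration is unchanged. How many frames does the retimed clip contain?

153500 frames

Target frames = source frames × (target rate / source rate) = 307307 × (24000/1001)/(48) = 307307 × 500/1001 = 153500.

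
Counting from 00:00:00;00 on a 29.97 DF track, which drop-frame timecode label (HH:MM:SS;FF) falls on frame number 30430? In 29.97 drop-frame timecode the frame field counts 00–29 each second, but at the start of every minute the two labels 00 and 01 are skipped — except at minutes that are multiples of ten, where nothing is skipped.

00:16:55;10

Ten DF minutes hold 17982 frames, so frame 30430 lies in block 1 (frames 17982–35963) with 12448 frames into that block.
The block's first minute is 1800 frames and the rest 1798 each; 12448 frames reaches minute 6, so 1 × 18 + 6 × 2 = 30 labels have been skipped so far.
Adding those back, label number 30430 + 30 = 30460 at 30 labels/s is 1015 s + 10 f = 0 h 16 min 55 s frame 10, i.e. 00:16:55;10.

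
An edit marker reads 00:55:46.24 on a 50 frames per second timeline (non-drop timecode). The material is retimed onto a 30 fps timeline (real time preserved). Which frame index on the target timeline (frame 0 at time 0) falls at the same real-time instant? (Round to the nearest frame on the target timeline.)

frame 100394

Source frame index: (0×3600 + 55×60 + 46) × 50 + 24 = 167324.
Real time: 167324 / (50) = 83662/25 s.
Target frame: (83662/25) × (30) = 501972/5 ≈ 100394.400 → 100394.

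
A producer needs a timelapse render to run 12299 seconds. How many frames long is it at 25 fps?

Frames = 12299 × 25 = 307475.

307475 frames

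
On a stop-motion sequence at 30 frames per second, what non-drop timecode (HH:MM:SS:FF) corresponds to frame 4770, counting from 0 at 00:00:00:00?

4770 ÷ 30 = 159 full seconds, remainder 0 frames.
159 s = 0 h 2 min 39 s.
Timecode: 00:02:39:00.

00:02:39:00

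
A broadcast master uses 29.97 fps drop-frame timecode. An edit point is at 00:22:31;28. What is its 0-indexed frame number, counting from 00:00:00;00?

Complete 10-minute blocks: 2, each 17982 frames → 35964.
Remaining 2 whole minutes in the current block: 1800 + 1 × 1798 = 3598 frames.
Within the current minute: 31 × 30 + 28 − 2 = 956 (labels ;00/;01 skipped at this minute). Total = 35964 + 3598 + 956 = 40518.

40518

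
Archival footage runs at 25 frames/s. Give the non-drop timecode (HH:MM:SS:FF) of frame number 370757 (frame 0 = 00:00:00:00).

04:07:10:07

370757 ÷ 25 = 14830 full seconds, remainder 7 frames.
14830 s = 4 h 7 min 10 s.
Timecode: 04:07:10:07.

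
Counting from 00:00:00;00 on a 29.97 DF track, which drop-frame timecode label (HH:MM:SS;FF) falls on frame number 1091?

Each 10-minute DF block holds 10 × 60 × 30 − 9 × 2 = 17982 frames. 1091 ÷ 17982 → 0 full blocks, remainder 1091.
Within the partial block the first minute is 1800 frames and each further minute 1798, so 0 further minute boundaries passed. Total skipped labels = 18 × 0 + 2 × 0 = 0.
Non-drop label index = 1091 + 0 = 1091; at 30 labels/s that is 00:00:36:11, i.e. DF 00:00:36;11.

00:00:36;11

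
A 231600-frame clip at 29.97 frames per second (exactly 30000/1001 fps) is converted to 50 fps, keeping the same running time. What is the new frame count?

Target frames = source frames × (target rate / source rate) = 231600 × (50)/(30000/1001) = 231600 × 1001/600 = 386386.

386386 frames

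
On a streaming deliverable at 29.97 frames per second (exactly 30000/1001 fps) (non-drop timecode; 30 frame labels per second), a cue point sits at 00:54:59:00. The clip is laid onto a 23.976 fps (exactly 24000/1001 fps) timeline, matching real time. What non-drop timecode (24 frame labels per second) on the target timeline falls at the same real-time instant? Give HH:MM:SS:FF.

Source frame index: (0×3600 + 54×60 + 59) × 30 + 0 = 98970.
Real time: 98970 / (30000/1001) = 3302299/1000 s.
Target frame: (3302299/1000) × (24000/1001) = 79176.
At 24 labels/s: frame 79176 → 00:54:59:00.

00:54:59:00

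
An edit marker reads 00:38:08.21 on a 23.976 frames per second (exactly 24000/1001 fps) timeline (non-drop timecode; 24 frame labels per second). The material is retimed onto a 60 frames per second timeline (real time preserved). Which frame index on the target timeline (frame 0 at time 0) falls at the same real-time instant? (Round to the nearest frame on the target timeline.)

Source frame index: (0×3600 + 38×60 + 8) × 24 + 21 = 54933.
Real time: 54933 / (24000/1001) = 18329311/8000 s.
Target frame: (18329311/8000) × (60) = 54987933/400 ≈ 137469.832 → 137470.

frame 137470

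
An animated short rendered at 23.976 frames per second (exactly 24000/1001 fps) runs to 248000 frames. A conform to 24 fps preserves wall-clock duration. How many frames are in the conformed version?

Target frames = source frames × (target rate / source rate) = 248000 × (24)/(24000/1001) = 248000 × 1001/1000 = 248248.

248248 frames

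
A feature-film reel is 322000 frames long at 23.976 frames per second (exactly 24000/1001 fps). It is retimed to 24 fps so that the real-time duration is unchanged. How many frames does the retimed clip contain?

Target frames = source frames × (target rate / source rate) = 322000 × (24)/(24000/1001) = 322000 × 1001/1000 = 322322.

322322 frames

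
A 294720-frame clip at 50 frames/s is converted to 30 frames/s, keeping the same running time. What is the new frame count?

Target frames = source frames × (target rate / source rate) = 294720 × (30)/(50) = 294720 × 3/5 = 176832.

176832 frames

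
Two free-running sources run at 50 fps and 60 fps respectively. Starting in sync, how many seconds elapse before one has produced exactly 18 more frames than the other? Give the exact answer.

The gap grows by |60 − 50| = 10 frames per second.
Time for a 18-frame gap: 18 ÷ (10) = 1.8 s.

1.8 seconds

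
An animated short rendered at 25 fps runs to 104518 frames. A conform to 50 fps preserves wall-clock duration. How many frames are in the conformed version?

209036 frames

Target frames = source frames × (target rate / source rate) = 104518 × (50)/(25) = 104518 × 2 = 209036.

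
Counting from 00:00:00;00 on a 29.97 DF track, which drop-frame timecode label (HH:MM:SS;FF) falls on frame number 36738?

Ten DF minutes hold 17982 frames, so frame 36738 lies in block 2 (frames 35964–53945) with 774 frames into that block.
The block's first minute is 1800 frames and the rest 1798 each; 774 frames reaches minute 0, so 2 × 18 + 0 × 2 = 36 labels have been skipped so far.
Adding those back, label number 36738 + 36 = 36774 at 30 labels/s is 1225 s + 24 f = 0 h 20 min 25 s frame 24, i.e. 00:20:25;24.

00:20:25;24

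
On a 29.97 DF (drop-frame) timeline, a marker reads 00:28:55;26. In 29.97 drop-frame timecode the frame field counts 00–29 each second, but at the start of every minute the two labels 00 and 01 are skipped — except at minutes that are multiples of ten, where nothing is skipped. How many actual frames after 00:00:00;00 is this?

52024

Complete 10-minute blocks: 2, each 17982 frames → 35964.
Remaining 8 whole minutes in the current block: 1800 + 7 × 1798 = 14386 frames.
Within the current minute: 55 × 30 + 26 − 2 = 1674 (labels ;00/;01 skipped at this minute). Total = 35964 + 14386 + 1674 = 52024.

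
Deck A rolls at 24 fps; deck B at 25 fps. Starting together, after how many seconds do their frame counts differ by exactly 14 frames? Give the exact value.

The gap grows by |25 − 24| = 1 frame per second.
Time for a 14-frame gap: 14 ÷ (1) = 14 s.

14 seconds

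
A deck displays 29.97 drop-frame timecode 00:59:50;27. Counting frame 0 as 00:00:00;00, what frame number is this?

As if non-drop at 30 labels/s: (0 × 3600 + 59 × 60 + 50) × 30 + 27 = 107727.
Minute boundaries passed: 59; those not divisible by 10: 59 − 5 = 54; dropped labels = 2 × 54 = 108.
Actual frame index = 107727 − 108 = 107619.

107619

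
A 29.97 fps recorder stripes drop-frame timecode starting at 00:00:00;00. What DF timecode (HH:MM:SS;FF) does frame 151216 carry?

Each 10-minute DF block holds 10 × 60 × 30 − 9 × 2 = 17982 frames. 151216 ÷ 17982 → 8 full blocks, remainder 7360.
Within the partial block the first minute is 1800 frames and each further minute 1798, so 4 further minute boundaries passed. Total skipped labels = 18 × 8 + 2 × 4 = 152.
Non-drop label index = 151216 + 152 = 151368; at 30 labels/s that is 01:24:05:18, i.e. DF 01:24:05;18.

01:24:05;18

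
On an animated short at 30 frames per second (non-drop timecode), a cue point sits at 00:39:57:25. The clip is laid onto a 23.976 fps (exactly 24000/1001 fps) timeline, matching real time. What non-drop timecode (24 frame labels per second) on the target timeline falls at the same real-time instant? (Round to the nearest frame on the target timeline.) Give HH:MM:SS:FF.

Source frame index: (0×3600 + 39×60 + 57) × 30 + 25 = 71935.
Real time: 71935 / (30) = 14387/6 s.
Target frame: (14387/6) × (24000/1001) = 57548000/1001 ≈ 57490.509 → 57491.
At 24 labels/s: frame 57491 → 00:39:55:11.

00:39:55:11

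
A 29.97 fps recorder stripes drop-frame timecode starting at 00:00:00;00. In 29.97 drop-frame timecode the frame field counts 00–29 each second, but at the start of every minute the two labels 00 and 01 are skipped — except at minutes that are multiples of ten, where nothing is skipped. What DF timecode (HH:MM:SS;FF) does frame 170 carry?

Each 10-minute DF block holds 10 × 60 × 30 − 9 × 2 = 17982 frames. 170 ÷ 17982 → 0 full blocks, remainder 170.
Within the partial block the first minute is 1800 frames and each further minute 1798, so 0 further minute boundaries passed. Total skipped labels = 18 × 0 + 2 × 0 = 0.
Non-drop label index = 170 + 0 = 170; at 30 labels/s that is 00:00:05:20, i.e. DF 00:00:05;20.

00:00:05;20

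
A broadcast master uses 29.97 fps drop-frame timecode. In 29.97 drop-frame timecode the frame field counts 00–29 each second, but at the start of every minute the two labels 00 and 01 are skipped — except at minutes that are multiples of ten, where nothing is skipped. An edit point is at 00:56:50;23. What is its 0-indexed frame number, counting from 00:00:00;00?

102221

Complete 10-minute blocks: 5, each 17982 frames → 89910.
Remaining 6 whole minutes in the current block: 1800 + 5 × 1798 = 10790 frames.
Within the current minute: 50 × 30 + 23 − 2 = 1521 (labels ;00/;01 skipped at this minute). Total = 89910 + 10790 + 1521 = 102221.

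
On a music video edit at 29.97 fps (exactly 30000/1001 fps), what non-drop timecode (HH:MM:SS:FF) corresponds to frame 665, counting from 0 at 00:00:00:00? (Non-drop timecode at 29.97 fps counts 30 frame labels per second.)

665 ÷ 30 = 22 full seconds, remainder 5 frames.
22 s = 0 h 0 min 22 s.
Timecode: 00:00:22:05.

00:00:22:05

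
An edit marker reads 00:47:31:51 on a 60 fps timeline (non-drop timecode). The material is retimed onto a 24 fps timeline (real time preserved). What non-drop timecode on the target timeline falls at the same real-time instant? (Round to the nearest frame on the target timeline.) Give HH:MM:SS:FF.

Source frame index: (0×3600 + 47×60 + 31) × 60 + 51 = 171111.
Real time: 171111 / (60) = 57037/20 s.
Target frame: (57037/20) × (24) = 342222/5 ≈ 68444.400 → 68444.
At 24 labels/s: frame 68444 → 00:47:31:20.

00:47:31:20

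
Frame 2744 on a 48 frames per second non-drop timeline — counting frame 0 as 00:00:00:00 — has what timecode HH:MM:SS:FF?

2744 ÷ 48 = 57 full seconds, remainder 8 frames.
57 s = 0 h 0 min 57 s.
Timecode: 00:00:57:08.

00:00:57:08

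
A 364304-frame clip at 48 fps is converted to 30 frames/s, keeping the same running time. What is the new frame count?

227690 frames

Target frames = source frames × (target rate / source rate) = 364304 × (30)/(48) = 364304 × 5/8 = 227690.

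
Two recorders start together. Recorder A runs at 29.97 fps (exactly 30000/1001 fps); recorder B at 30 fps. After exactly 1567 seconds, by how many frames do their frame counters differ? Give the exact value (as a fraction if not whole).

47010/1001 frames

A emits 30000/1001 × 1567 = 47010000/1001 frames; B emits 30 × 1567 = 47010.
Difference = 47010/1001 frames (≈ 46.9630); B is ahead of A.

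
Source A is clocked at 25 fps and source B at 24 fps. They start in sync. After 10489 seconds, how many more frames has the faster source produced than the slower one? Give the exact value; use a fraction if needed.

10489 frames

A emits 25 × 10489 = 262225 frames; B emits 24 × 10489 = 251736.
Difference = 10489 frames; B is behind A.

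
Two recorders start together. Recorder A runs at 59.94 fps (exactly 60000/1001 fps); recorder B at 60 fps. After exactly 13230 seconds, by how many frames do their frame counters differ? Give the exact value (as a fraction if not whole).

113400/143 frames

A emits 60000/1001 × 13230 = 113400000/143 frames; B emits 60 × 13230 = 793800.
Difference = 113400/143 frames (≈ 793.0070); B is ahead of A.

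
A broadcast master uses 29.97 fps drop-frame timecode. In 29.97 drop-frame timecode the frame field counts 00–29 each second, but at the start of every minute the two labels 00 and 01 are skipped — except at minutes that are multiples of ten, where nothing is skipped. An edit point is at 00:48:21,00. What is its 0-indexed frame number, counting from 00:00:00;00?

86942

As if non-drop at 30 labels/s: (0 × 3600 + 48 × 60 + 21) × 30 + 0 = 87030.
Minute boundaries passed: 48; those not divisible by 10: 48 − 4 = 44; dropped labels = 2 × 44 = 88.
Actual frame index = 87030 − 88 = 86942.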